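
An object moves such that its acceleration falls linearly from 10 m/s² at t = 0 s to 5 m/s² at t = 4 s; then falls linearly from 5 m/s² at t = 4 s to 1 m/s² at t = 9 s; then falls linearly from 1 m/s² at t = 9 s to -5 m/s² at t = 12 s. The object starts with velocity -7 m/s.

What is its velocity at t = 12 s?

Δv equals the area under the a-t graph; then v = v₀ + Δv.
0–4 s: ½(10 + 5)(4) = 30 m/s
4–9 s: ½(5 + 1)(5) = 15 m/s
9–12 s: ½(1 + -5)(3) = -6 m/s
Δv = 39 m/s, so v(12) = -7 + (39) = 32 m/s.

32 m/s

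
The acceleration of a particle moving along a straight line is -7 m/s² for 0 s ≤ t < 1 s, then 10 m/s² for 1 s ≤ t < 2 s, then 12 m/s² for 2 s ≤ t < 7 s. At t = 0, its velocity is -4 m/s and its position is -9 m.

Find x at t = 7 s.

122.5 m

On each constant-a segment, Δv = aΔt and Δx = v₀Δt + ½aΔt²; chain segment to segment.
0–1 s: v starts -4 m/s; Δx = -4·1 + ½·-7·1² = -7.5 m; v ends -11 m/s.
1–2 s: v starts -11 m/s; Δx = -11·1 + ½·10·1² = -6 m; v ends -1 m/s.
2–7 s: v starts -1 m/s; Δx = -1·5 + ½·12·5² = 145 m; v ends 59 m/s.
x(7) = -9 + Σ Δx = 122.5 m.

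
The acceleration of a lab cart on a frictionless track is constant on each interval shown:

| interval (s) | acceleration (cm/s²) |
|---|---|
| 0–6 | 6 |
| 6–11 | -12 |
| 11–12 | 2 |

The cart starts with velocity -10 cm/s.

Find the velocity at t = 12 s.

Δv equals the area under the a-t graph; then v = v₀ + Δv.
0–6 s: 6 × 6 = 36 cm/s
6–11 s: -12 × 5 = -60 cm/s
11–12 s: 2 × 1 = 2 cm/s
Δv = -22 cm/s, so v(12) = -10 + (-22) = -32 cm/s.

-32 cm/s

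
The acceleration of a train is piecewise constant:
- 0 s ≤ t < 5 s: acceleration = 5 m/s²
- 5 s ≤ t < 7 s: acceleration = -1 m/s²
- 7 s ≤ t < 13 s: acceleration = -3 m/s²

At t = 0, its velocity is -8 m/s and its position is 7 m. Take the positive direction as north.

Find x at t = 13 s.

97.5 m

On each constant-a segment, Δv = aΔt and Δx = v₀Δt + ½aΔt²; chain segment to segment.
0–5 s: v starts -8 m/s; Δx = -8·5 + ½·5·5² = 22.5 m; v ends 17 m/s.
5–7 s: v starts 17 m/s; Δx = 17·2 + ½·-1·2² = 32 m; v ends 15 m/s.
7–13 s: v starts 15 m/s; Δx = 15·6 + ½·-3·6² = 36 m; v ends -3 m/s.
x(13) = 7 + Σ Δx = 97.5 m.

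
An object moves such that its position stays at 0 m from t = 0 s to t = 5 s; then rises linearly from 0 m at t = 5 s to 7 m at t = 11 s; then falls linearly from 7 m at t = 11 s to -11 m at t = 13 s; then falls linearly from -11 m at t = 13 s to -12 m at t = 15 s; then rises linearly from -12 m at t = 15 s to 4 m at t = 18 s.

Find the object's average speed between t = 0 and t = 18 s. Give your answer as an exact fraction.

7/3 m/s

Average speed = (total path length)/(elapsed time); on a piecewise-linear x-t graph the path length is Σ|Δx|.
0–5 s: |Δx| = |0 − 0| = 0 m
5–11 s: |Δx| = |7 − 0| = 7 m
11–13 s: |Δx| = |-11 − 7| = 18 m
13–15 s: |Δx| = |-12 − -11| = 1 m
15–18 s: |Δx| = |4 − -12| = 16 m
Total path = 42 m; average speed = 42/18 = 7/3 m/s.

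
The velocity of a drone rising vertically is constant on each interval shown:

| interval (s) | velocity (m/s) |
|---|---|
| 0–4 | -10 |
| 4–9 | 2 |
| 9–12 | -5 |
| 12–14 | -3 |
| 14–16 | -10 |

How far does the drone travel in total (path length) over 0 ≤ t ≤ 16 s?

Distance (not displacement) is the total path length: add the absolute areas under v-t.
0–4 s: |-10| × 4 = 40 m
4–9 s: |2| × 5 = 10 m
9–12 s: |-5| × 3 = 15 m
12–14 s: |-3| × 2 = 6 m
14–16 s: |-10| × 2 = 20 m
Total distance = 91 m

91 m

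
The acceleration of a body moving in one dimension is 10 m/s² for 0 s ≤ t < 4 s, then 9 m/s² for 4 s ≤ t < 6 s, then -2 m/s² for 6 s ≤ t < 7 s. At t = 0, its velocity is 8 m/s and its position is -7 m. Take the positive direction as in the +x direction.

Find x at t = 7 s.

On each constant-a segment, Δv = aΔt and Δx = v₀Δt + ½aΔt²; chain segment to segment.
0–4 s: v starts 8 m/s; Δx = 8·4 + ½·10·4² = 112 m; v ends 48 m/s.
4–6 s: v starts 48 m/s; Δx = 48·2 + ½·9·2² = 114 m; v ends 66 m/s.
6–7 s: v starts 66 m/s; Δx = 66·1 + ½·-2·1² = 65 m; v ends 64 m/s.
x(7) = -7 + Σ Δx = 284 m.

284 m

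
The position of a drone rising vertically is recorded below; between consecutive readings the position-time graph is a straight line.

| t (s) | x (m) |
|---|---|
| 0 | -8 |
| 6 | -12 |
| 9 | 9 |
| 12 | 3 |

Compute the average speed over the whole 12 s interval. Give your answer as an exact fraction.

Average speed = (total path length)/(elapsed time); on a piecewise-linear x-t graph the path length is Σ|Δx|.
0–6 s: |Δx| = |-12 − -8| = 4 m
6–9 s: |Δx| = |9 − -12| = 21 m
9–12 s: |Δx| = |3 − 9| = 6 m
Total path = 31 m; average speed = 31/12 = 31/12 m/s.

31/12 m/s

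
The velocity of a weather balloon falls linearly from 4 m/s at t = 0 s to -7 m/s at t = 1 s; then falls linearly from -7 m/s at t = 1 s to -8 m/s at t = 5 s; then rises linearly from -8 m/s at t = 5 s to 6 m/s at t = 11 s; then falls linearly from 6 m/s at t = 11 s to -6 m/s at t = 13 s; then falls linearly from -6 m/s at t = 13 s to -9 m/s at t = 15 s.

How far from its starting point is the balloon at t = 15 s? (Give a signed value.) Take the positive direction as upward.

Displacement is the signed area under the v-t curve.
0–1 s: ½(4 + -7)(1) = -1.5 m
1–5 s: ½(-7 + -8)(4) = -30 m
5–11 s: ½(-8 + 6)(6) = -6 m
11–13 s: ½(6 + -6)(2) = 0 m
13–15 s: ½(-6 + -9)(2) = -15 m
Net displacement = -52.5 m

-52.5 m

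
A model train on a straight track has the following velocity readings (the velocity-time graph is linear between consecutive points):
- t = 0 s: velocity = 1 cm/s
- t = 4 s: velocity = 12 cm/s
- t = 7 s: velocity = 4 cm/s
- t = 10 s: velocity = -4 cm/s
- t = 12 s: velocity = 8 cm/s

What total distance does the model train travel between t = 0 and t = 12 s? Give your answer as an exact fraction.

188/3 cm

Total distance travelled is ∫|v| dt — sum the magnitudes of each area piece.
0–4 s: |½(1 + 12)(4)| = 26 cm
4–7 s: |½(12 + 4)(3)| = 24 cm
7–10 s: v = 0 at t = 8.5 s; triangle areas 3 + 3 = 6 cm
10–12 s: v = 0 at t = 32/3 s; triangle areas 4/3 + 16/3 = 20/3 cm
Total distance = 188/3 cm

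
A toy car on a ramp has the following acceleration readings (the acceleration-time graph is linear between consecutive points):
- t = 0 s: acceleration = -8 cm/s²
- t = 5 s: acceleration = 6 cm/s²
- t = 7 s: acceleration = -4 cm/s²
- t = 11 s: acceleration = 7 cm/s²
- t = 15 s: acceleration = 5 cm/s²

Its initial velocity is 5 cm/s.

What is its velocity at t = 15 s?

32 cm/s

Δv equals the area under the a-t graph; then v = v₀ + Δv.
0–5 s: ½(-8 + 6)(5) = -5 cm/s
5–7 s: ½(6 + -4)(2) = 2 cm/s
7–11 s: ½(-4 + 7)(4) = 6 cm/s
11–15 s: ½(7 + 5)(4) = 24 cm/s
Δv = 27 cm/s, so v(15) = 5 + (27) = 32 cm/s.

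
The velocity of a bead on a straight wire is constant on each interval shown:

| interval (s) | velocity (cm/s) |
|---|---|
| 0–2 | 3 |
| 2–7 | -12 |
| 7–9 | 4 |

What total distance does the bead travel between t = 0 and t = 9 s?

Total distance travelled is ∫|v| dt — sum the magnitudes of each area piece.
0–2 s: |3| × 2 = 6 cm
2–7 s: |-12| × 5 = 60 cm
7–9 s: |4| × 2 = 8 cm
Total distance = 74 cm

74 cm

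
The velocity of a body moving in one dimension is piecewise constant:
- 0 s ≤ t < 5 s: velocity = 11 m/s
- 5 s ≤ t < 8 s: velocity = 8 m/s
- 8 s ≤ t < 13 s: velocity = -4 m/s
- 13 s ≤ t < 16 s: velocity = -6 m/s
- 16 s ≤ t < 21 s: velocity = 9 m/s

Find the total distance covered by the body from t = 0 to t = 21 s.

Distance (not displacement) is the total path length: add the absolute areas under v-t.
0–5 s: |11| × 5 = 55 m
5–8 s: |8| × 3 = 24 m
8–13 s: |-4| × 5 = 20 m
13–16 s: |-6| × 3 = 18 m
16–21 s: |9| × 5 = 45 m
Total distance = 162 m

162 m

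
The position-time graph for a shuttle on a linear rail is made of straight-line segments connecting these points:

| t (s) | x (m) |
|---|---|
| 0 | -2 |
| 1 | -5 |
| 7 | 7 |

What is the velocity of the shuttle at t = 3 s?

2 m/s

Velocity is the slope of the x-t graph on 1–7 s: (7 − -5)/(7 − 1) = 2 m/s.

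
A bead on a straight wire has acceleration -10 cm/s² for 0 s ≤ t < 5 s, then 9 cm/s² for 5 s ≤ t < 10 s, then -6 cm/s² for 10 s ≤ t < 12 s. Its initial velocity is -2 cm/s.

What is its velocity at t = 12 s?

-19 cm/s

Δv equals the area under the a-t graph; then v = v₀ + Δv.
0–5 s: -10 × 5 = -50 cm/s
5–10 s: 9 × 5 = 45 cm/s
10–12 s: -6 × 2 = -12 cm/s
Δv = -17 cm/s, so v(12) = -2 + (-17) = -19 cm/s.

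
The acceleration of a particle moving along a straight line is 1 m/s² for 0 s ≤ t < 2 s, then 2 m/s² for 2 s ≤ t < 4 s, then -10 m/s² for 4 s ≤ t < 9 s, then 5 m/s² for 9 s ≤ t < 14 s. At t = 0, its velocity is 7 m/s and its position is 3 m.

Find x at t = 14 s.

On each constant-a segment, Δv = aΔt and Δx = v₀Δt + ½aΔt²; chain segment to segment.
0–2 s: v starts 7 m/s; Δx = 7·2 + ½·1·2² = 16 m; v ends 9 m/s.
2–4 s: v starts 9 m/s; Δx = 9·2 + ½·2·2² = 22 m; v ends 13 m/s.
4–9 s: v starts 13 m/s; Δx = 13·5 + ½·-10·5² = -60 m; v ends -37 m/s.
9–14 s: v starts -37 m/s; Δx = -37·5 + ½·5·5² = -122.5 m; v ends -12 m/s.
x(14) = 3 + Σ Δx = -141.5 m.

-141.5 m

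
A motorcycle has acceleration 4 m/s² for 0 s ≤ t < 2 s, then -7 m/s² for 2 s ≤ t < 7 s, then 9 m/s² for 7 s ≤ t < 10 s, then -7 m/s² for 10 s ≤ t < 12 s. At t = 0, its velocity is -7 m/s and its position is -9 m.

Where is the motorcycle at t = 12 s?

-187 m

On each constant-a segment, Δv = aΔt and Δx = v₀Δt + ½aΔt²; chain segment to segment.
0–2 s: v starts -7 m/s; Δx = -7·2 + ½·4·2² = -6 m; v ends 1 m/s.
2–7 s: v starts 1 m/s; Δx = 1·5 + ½·-7·5² = -82.5 m; v ends -34 m/s.
7–10 s: v starts -34 m/s; Δx = -34·3 + ½·9·3² = -61.5 m; v ends -7 m/s.
10–12 s: v starts -7 m/s; Δx = -7·2 + ½·-7·2² = -28 m; v ends -21 m/s.
x(12) = -9 + Σ Δx = -187 m.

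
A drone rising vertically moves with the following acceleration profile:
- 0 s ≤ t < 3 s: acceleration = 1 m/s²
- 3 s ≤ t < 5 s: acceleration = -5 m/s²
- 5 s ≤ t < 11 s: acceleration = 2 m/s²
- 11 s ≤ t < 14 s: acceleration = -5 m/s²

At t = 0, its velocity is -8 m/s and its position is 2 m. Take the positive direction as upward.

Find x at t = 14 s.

-123 m

On each constant-a segment, Δv = aΔt and Δx = v₀Δt + ½aΔt²; chain segment to segment.
0–3 s: v starts -8 m/s; Δx = -8·3 + ½·1·3² = -19.5 m; v ends -5 m/s.
3–5 s: v starts -5 m/s; Δx = -5·2 + ½·-5·2² = -20 m; v ends -15 m/s.
5–11 s: v starts -15 m/s; Δx = -15·6 + ½·2·6² = -54 m; v ends -3 m/s.
11–14 s: v starts -3 m/s; Δx = -3·3 + ½·-5·3² = -31.5 m; v ends -18 m/s.
x(14) = 2 + Σ Δx = -123 m.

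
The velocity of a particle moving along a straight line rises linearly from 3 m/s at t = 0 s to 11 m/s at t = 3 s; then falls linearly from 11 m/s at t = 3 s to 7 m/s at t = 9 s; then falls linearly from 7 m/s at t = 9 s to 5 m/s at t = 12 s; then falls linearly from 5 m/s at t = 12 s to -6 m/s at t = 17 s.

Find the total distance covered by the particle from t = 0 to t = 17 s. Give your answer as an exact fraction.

2351/22 m

Total distance travelled is ∫|v| dt — sum the magnitudes of each area piece.
0–3 s: |½(3 + 11)(3)| = 21 m
3–9 s: |½(11 + 7)(6)| = 54 m
9–12 s: |½(7 + 5)(3)| = 18 m
12–17 s: v = 0 at t = 157/11 s; triangle areas 125/22 + 90/11 = 305/22 m
Total distance = 2351/22 m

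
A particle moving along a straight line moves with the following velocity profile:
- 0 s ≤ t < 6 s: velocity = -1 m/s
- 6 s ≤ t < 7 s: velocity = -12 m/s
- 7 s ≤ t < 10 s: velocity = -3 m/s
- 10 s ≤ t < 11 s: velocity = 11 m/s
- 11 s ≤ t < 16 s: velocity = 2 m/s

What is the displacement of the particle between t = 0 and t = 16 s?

-6 m

Net displacement equals the area under the velocity-time graph (areas below the axis count negative).
0–6 s: -1 × 6 = -6 m
6–7 s: -12 × 1 = -12 m
7–10 s: -3 × 3 = -9 m
10–11 s: 11 × 1 = 11 m
11–16 s: 2 × 5 = 10 m
Net displacement = -6 m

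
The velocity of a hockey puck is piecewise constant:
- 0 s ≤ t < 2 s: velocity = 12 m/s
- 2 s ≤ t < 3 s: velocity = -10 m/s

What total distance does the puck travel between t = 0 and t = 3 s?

Distance (not displacement) is the total path length: add the absolute areas under v-t.
0–2 s: |12| × 2 = 24 m
2–3 s: |-10| × 1 = 10 m
Total distance = 34 m

34 m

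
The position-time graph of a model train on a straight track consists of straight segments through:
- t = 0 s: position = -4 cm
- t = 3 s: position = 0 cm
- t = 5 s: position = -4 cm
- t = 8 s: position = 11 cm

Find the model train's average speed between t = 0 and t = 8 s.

Average speed = (total path length)/(elapsed time); on a piecewise-linear x-t graph the path length is Σ|Δx|.
0–3 s: |Δx| = |0 − -4| = 4 cm
3–5 s: |Δx| = |-4 − 0| = 4 cm
5–8 s: |Δx| = |11 − -4| = 15 cm
Total path = 23 cm; average speed = 23/8 = 2.875 cm/s.

2.875 cm/s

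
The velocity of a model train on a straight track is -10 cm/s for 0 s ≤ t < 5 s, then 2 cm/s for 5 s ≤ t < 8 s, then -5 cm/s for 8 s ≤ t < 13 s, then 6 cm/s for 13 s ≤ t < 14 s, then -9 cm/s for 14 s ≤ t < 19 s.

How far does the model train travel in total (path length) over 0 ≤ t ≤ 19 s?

Distance (not displacement) is the total path length: add the absolute areas under v-t.
0–5 s: |-10| × 5 = 50 cm
5–8 s: |2| × 3 = 6 cm
8–13 s: |-5| × 5 = 25 cm
13–14 s: |6| × 1 = 6 cm
14–19 s: |-9| × 5 = 45 cm
Total distance = 132 cm

132 cm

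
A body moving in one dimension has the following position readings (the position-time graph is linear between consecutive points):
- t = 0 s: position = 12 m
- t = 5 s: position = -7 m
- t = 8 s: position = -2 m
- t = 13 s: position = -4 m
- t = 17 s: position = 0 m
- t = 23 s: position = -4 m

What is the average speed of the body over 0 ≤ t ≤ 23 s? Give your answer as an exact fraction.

34/23 m/s

Average speed = (total path length)/(elapsed time); on a piecewise-linear x-t graph the path length is Σ|Δx|.
0–5 s: |Δx| = |-7 − 12| = 19 m
5–8 s: |Δx| = |-2 − -7| = 5 m
8–13 s: |Δx| = |-4 − -2| = 2 m
13–17 s: |Δx| = |0 − -4| = 4 m
17–23 s: |Δx| = |-4 − 0| = 4 m
Total path = 34 m; average speed = 34/23 = 34/23 m/s.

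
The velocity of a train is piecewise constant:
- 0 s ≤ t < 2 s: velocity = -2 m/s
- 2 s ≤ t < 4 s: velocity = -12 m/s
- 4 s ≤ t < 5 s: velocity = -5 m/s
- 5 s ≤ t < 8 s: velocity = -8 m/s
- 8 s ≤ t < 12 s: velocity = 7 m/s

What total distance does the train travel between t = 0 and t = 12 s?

Distance (not displacement) is the total path length: add the absolute areas under v-t.
0–2 s: |-2| × 2 = 4 m
2–4 s: |-12| × 2 = 24 m
4–5 s: |-5| × 1 = 5 m
5–8 s: |-8| × 3 = 24 m
8–12 s: |7| × 4 = 28 m
Total distance = 85 m

85 m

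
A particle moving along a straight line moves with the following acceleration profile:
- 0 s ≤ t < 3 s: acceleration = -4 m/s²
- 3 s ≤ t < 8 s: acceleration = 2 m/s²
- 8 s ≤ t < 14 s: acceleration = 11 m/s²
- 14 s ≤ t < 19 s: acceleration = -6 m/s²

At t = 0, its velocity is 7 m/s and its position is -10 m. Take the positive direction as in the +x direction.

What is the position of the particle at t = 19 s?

501 m

On each constant-a segment, Δv = aΔt and Δx = v₀Δt + ½aΔt²; chain segment to segment.
0–3 s: v starts 7 m/s; Δx = 7·3 + ½·-4·3² = 3 m; v ends -5 m/s.
3–8 s: v starts -5 m/s; Δx = -5·5 + ½·2·5² = 0 m; v ends 5 m/s.
8–14 s: v starts 5 m/s; Δx = 5·6 + ½·11·6² = 228 m; v ends 71 m/s.
14–19 s: v starts 71 m/s; Δx = 71·5 + ½·-6·5² = 280 m; v ends 41 m/s.
x(19) = -10 + Σ Δx = 501 m.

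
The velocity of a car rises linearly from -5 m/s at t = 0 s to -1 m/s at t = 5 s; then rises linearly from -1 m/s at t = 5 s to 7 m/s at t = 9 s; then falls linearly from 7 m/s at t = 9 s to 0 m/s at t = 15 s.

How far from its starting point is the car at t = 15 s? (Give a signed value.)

Net displacement equals the area under the velocity-time graph (areas below the axis count negative).
0–5 s: ½(-5 + -1)(5) = -15 m
5–9 s: ½(-1 + 7)(4) = 12 m
9–15 s: ½(7 + 0)(6) = 21 m
Net displacement = 18 m

18 m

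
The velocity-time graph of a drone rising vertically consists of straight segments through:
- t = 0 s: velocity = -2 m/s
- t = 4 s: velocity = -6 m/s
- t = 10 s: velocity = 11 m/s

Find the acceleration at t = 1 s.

-1 m/s²

Acceleration is the slope of the v-t graph on 0–4 s: (-6 − -2)/(4 − 0) = -1 m/s².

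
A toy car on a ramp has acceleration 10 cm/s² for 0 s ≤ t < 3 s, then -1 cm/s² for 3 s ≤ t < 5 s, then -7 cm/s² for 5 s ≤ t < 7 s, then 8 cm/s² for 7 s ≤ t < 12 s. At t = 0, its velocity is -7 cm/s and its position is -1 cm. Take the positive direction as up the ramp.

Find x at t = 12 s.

On each constant-a segment, Δv = aΔt and Δx = v₀Δt + ½aΔt²; chain segment to segment.
0–3 s: v starts -7 cm/s; Δx = -7·3 + ½·10·3² = 24 cm; v ends 23 cm/s.
3–5 s: v starts 23 cm/s; Δx = 23·2 + ½·-1·2² = 44 cm; v ends 21 cm/s.
5–7 s: v starts 21 cm/s; Δx = 21·2 + ½·-7·2² = 28 cm; v ends 7 cm/s.
7–12 s: v starts 7 cm/s; Δx = 7·5 + ½·8·5² = 135 cm; v ends 47 cm/s.
x(12) = -1 + Σ Δx = 230 cm.

230 cm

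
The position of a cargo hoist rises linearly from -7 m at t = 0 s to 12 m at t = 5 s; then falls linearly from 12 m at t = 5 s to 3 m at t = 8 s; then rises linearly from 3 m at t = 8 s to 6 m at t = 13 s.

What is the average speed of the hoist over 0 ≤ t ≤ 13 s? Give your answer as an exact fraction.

31/13 m/s

Average speed = (total path length)/(elapsed time); on a piecewise-linear x-t graph the path length is Σ|Δx|.
0–5 s: |Δx| = |12 − -7| = 19 m
5–8 s: |Δx| = |3 − 12| = 9 m
8–13 s: |Δx| = |6 − 3| = 3 m
Total path = 31 m; average speed = 31/13 = 31/13 m/s.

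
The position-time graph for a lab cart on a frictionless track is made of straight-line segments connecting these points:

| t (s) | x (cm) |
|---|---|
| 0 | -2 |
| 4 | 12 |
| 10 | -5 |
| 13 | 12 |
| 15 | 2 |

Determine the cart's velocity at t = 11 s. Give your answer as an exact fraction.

Velocity is the slope of the x-t graph on 10–13 s: (12 − -5)/(13 − 10) = 17/3 cm/s.

17/3 cm/s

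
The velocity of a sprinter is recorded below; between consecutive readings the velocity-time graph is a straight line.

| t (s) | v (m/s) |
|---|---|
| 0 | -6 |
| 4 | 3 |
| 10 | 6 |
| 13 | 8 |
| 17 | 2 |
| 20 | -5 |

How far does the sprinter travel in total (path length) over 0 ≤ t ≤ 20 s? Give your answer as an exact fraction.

Distance (not displacement) is the total path length: add the absolute areas under v-t.
0–4 s: v = 0 at t = 8/3 s; triangle areas 8 + 2 = 10 m
4–10 s: |½(3 + 6)(6)| = 27 m
10–13 s: |½(6 + 8)(3)| = 21 m
13–17 s: |½(8 + 2)(4)| = 20 m
17–20 s: v = 0 at t = 125/7 s; triangle areas 6/7 + 75/14 = 87/14 m
Total distance = 1179/14 m

1179/14 m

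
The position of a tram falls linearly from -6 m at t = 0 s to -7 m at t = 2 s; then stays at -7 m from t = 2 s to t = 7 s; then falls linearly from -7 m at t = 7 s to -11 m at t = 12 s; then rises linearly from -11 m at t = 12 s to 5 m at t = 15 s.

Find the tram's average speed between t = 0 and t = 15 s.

1.4 m/s

Average speed = (total path length)/(elapsed time); on a piecewise-linear x-t graph the path length is Σ|Δx|.
0–2 s: |Δx| = |-7 − -6| = 1 m
2–7 s: |Δx| = |-7 − -7| = 0 m
7–12 s: |Δx| = |-11 − -7| = 4 m
12–15 s: |Δx| = |5 − -11| = 16 m
Total path = 21 m; average speed = 21/15 = 1.4 m/s.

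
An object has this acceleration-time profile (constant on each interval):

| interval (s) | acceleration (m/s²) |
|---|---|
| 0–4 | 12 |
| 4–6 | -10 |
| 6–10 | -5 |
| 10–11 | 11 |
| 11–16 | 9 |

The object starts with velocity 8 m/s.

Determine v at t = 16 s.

72 m/s

Δv equals the area under the a-t graph; then v = v₀ + Δv.
0–4 s: 12 × 4 = 48 m/s
4–6 s: -10 × 2 = -20 m/s
6–10 s: -5 × 4 = -20 m/s
10–11 s: 11 × 1 = 11 m/s
11–16 s: 9 × 5 = 45 m/s
Δv = 64 m/s, so v(16) = 8 + (64) = 72 m/s.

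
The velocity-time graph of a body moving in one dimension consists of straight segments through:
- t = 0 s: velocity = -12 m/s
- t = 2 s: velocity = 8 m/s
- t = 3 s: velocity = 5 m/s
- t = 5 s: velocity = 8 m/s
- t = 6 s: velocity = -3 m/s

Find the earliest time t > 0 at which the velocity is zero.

v changes sign on 0–2 s (from -12 to 8); the graph is linear there, so v = 0 at t = 0 + (12)·(2 − 0)/(8 − -12) = 1.2 s.

t = 1.2 s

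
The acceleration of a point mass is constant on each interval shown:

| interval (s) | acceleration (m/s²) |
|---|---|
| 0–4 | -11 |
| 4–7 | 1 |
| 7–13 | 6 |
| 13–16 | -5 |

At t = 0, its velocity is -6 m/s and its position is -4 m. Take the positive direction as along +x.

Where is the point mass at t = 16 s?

On each constant-a segment, Δv = aΔt and Δx = v₀Δt + ½aΔt²; chain segment to segment.
0–4 s: v starts -6 m/s; Δx = -6·4 + ½·-11·4² = -112 m; v ends -50 m/s.
4–7 s: v starts -50 m/s; Δx = -50·3 + ½·1·3² = -145.5 m; v ends -47 m/s.
7–13 s: v starts -47 m/s; Δx = -47·6 + ½·6·6² = -174 m; v ends -11 m/s.
13–16 s: v starts -11 m/s; Δx = -11·3 + ½·-5·3² = -55.5 m; v ends -26 m/s.
x(16) = -4 + Σ Δx = -491 m.

-491 m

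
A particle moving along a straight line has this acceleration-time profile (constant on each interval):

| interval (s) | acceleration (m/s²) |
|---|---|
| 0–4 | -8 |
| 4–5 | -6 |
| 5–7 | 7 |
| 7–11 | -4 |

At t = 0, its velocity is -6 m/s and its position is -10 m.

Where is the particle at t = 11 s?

On each constant-a segment, Δv = aΔt and Δx = v₀Δt + ½aΔt²; chain segment to segment.
0–4 s: v starts -6 m/s; Δx = -6·4 + ½·-8·4² = -88 m; v ends -38 m/s.
4–5 s: v starts -38 m/s; Δx = -38·1 + ½·-6·1² = -41 m; v ends -44 m/s.
5–7 s: v starts -44 m/s; Δx = -44·2 + ½·7·2² = -74 m; v ends -30 m/s.
7–11 s: v starts -30 m/s; Δx = -30·4 + ½·-4·4² = -152 m; v ends -46 m/s.
x(11) = -10 + Σ Δx = -365 m.

-365 m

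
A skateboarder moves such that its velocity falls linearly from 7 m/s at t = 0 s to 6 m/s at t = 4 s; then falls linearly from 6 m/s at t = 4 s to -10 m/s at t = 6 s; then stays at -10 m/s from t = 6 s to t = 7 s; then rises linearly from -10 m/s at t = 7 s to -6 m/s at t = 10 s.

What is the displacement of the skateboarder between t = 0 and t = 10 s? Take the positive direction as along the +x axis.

-12 m

Displacement is the signed area under the v-t curve.
0–4 s: ½(7 + 6)(4) = 26 m
4–6 s: ½(6 + -10)(2) = -4 m
6–7 s: -10 × 1 = -10 m
7–10 s: ½(-10 + -6)(3) = -24 m
Net displacement = -12 m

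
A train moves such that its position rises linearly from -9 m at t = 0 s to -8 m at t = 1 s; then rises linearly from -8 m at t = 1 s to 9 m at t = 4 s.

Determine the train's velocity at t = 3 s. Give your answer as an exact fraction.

Velocity is the slope of the x-t graph on 1–4 s: (9 − -8)/(4 − 1) = 17/3 m/s.

17/3 m/s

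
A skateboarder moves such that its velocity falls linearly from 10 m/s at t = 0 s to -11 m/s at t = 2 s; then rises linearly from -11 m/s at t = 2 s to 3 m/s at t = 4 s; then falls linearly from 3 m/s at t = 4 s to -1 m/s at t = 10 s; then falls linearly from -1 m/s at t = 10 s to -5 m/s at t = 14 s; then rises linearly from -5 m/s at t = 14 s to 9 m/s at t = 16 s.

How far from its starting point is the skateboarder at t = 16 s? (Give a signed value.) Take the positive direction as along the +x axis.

Displacement is the signed area under the v-t curve.
0–2 s: ½(10 + -11)(2) = -1 m
2–4 s: ½(-11 + 3)(2) = -8 m
4–10 s: ½(3 + -1)(6) = 6 m
10–14 s: ½(-1 + -5)(4) = -12 m
14–16 s: ½(-5 + 9)(2) = 4 m
Net displacement = -11 m

-11 m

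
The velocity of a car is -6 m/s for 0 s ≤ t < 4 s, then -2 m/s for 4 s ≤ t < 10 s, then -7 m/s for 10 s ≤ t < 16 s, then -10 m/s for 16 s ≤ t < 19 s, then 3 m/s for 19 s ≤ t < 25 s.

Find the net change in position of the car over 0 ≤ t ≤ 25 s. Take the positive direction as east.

Displacement is the signed area under the v-t curve.
0–4 s: -6 × 4 = -24 m
4–10 s: -2 × 6 = -12 m
10–16 s: -7 × 6 = -42 m
16–19 s: -10 × 3 = -30 m
19–25 s: 3 × 6 = 18 m
Net displacement = -90 m

-90 m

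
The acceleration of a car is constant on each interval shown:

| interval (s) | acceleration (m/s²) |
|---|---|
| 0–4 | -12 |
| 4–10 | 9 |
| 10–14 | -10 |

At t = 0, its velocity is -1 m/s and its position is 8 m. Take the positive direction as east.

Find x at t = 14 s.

-284 m

On each constant-a segment, Δv = aΔt and Δx = v₀Δt + ½aΔt²; chain segment to segment.
0–4 s: v starts -1 m/s; Δx = -1·4 + ½·-12·4² = -100 m; v ends -49 m/s.
4–10 s: v starts -49 m/s; Δx = -49·6 + ½·9·6² = -132 m; v ends 5 m/s.
10–14 s: v starts 5 m/s; Δx = 5·4 + ½·-10·4² = -60 m; v ends -35 m/s.
x(14) = 8 + Σ Δx = -284 m.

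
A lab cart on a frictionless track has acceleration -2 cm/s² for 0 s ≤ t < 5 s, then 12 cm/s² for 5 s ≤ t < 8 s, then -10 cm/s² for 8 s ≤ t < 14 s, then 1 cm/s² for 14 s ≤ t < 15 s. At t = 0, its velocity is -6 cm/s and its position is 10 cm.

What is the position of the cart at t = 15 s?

-138.5 cm

On each constant-a segment, Δv = aΔt and Δx = v₀Δt + ½aΔt²; chain segment to segment.
0–5 s: v starts -6 cm/s; Δx = -6·5 + ½·-2·5² = -55 cm; v ends -16 cm/s.
5–8 s: v starts -16 cm/s; Δx = -16·3 + ½·12·3² = 6 cm; v ends 20 cm/s.
8–14 s: v starts 20 cm/s; Δx = 20·6 + ½·-10·6² = -60 cm; v ends -40 cm/s.
14–15 s: v starts -40 cm/s; Δx = -40·1 + ½·1·1² = -39.5 cm; v ends -39 cm/s.
x(15) = 10 + Σ Δx = -138.5 cm.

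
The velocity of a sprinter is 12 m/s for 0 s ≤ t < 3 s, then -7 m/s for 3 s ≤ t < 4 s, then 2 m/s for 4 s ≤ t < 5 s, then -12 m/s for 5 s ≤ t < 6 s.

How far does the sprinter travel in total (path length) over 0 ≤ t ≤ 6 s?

Total distance travelled is ∫|v| dt — sum the magnitudes of each area piece.
0–3 s: |12| × 3 = 36 m
3–4 s: |-7| × 1 = 7 m
4–5 s: |2| × 1 = 2 m
5–6 s: |-12| × 1 = 12 m
Total distance = 57 m

57 m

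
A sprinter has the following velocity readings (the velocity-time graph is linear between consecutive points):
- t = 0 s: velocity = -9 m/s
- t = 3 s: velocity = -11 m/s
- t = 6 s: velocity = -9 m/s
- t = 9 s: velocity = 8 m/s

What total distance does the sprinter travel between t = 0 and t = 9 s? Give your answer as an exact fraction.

Total distance travelled is ∫|v| dt — sum the magnitudes of each area piece.
0–3 s: |½(-9 + -11)(3)| = 30 m
3–6 s: |½(-11 + -9)(3)| = 30 m
6–9 s: v = 0 at t = 129/17 s; triangle areas 243/34 + 96/17 = 435/34 m
Total distance = 2475/34 m

2475/34 m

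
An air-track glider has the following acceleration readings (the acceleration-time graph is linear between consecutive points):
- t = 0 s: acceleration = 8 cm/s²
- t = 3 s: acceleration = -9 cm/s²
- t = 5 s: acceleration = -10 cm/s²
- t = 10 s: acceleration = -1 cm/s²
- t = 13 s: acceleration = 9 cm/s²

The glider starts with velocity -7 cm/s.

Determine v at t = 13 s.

-43 cm/s

Δv equals the area under the a-t graph; then v = v₀ + Δv.
0–3 s: ½(8 + -9)(3) = -1.5 cm/s
3–5 s: ½(-9 + -10)(2) = -19 cm/s
5–10 s: ½(-10 + -1)(5) = -27.5 cm/s
10–13 s: ½(-1 + 9)(3) = 12 cm/s
Δv = -36 cm/s, so v(13) = -7 + (-36) = -43 cm/s.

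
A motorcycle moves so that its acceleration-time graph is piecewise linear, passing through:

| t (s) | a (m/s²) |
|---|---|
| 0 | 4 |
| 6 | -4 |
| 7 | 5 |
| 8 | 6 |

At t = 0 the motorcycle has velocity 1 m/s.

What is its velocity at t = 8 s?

7 m/s

Δv equals the area under the a-t graph; then v = v₀ + Δv.
0–6 s: ½(4 + -4)(6) = 0 m/s
6–7 s: ½(-4 + 5)(1) = 0.5 m/s
7–8 s: ½(5 + 6)(1) = 5.5 m/s
Δv = 6 m/s, so v(8) = 1 + (6) = 7 m/s.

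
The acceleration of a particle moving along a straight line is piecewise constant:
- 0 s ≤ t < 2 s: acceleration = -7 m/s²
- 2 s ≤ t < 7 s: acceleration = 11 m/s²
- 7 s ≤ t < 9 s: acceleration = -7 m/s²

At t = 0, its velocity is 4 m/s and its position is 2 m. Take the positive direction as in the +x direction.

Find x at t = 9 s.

159.5 m

On each constant-a segment, Δv = aΔt and Δx = v₀Δt + ½aΔt²; chain segment to segment.
0–2 s: v starts 4 m/s; Δx = 4·2 + ½·-7·2² = -6 m; v ends -10 m/s.
2–7 s: v starts -10 m/s; Δx = -10·5 + ½·11·5² = 87.5 m; v ends 45 m/s.
7–9 s: v starts 45 m/s; Δx = 45·2 + ½·-7·2² = 76 m; v ends 31 m/s.
x(9) = 2 + Σ Δx = 159.5 m.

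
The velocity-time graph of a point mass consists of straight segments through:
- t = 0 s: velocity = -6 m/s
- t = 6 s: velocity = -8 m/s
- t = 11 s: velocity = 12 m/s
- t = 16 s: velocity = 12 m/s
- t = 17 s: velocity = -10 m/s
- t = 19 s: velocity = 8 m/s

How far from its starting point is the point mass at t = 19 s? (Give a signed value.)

Displacement is the signed area under the v-t curve.
0–6 s: ½(-6 + -8)(6) = -42 m
6–11 s: ½(-8 + 12)(5) = 10 m
11–16 s: 12 × 5 = 60 m
16–17 s: ½(12 + -10)(1) = 1 m
17–19 s: ½(-10 + 8)(2) = -2 m
Net displacement = 27 m

27 m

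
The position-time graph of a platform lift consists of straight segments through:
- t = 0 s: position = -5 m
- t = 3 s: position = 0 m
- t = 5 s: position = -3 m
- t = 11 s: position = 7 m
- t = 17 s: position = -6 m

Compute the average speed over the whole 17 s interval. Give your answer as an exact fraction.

Average speed = (total path length)/(elapsed time); on a piecewise-linear x-t graph the path length is Σ|Δx|.
0–3 s: |Δx| = |0 − -5| = 5 m
3–5 s: |Δx| = |-3 − 0| = 3 m
5–11 s: |Δx| = |7 − -3| = 10 m
11–17 s: |Δx| = |-6 − 7| = 13 m
Total path = 31 m; average speed = 31/17 = 31/17 m/s.

31/17 m/s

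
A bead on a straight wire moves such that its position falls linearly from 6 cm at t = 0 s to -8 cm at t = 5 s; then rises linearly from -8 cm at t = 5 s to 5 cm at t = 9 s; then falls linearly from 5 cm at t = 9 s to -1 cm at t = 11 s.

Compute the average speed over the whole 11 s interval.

3 cm/s

Average speed = (total path length)/(elapsed time); on a piecewise-linear x-t graph the path length is Σ|Δx|.
0–5 s: |Δx| = |-8 − 6| = 14 cm
5–9 s: |Δx| = |5 − -8| = 13 cm
9–11 s: |Δx| = |-1 − 5| = 6 cm
Total path = 33 cm; average speed = 33/11 = 3 cm/s.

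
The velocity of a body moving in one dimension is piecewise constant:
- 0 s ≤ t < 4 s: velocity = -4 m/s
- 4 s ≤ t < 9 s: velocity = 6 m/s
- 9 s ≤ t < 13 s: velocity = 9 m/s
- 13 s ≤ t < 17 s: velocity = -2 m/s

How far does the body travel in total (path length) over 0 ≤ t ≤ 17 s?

90 m

Total distance travelled is ∫|v| dt — sum the magnitudes of each area piece.
0–4 s: |-4| × 4 = 16 m
4–9 s: |6| × 5 = 30 m
9–13 s: |9| × 4 = 36 m
13–17 s: |-2| × 4 = 8 m
Total distance = 90 m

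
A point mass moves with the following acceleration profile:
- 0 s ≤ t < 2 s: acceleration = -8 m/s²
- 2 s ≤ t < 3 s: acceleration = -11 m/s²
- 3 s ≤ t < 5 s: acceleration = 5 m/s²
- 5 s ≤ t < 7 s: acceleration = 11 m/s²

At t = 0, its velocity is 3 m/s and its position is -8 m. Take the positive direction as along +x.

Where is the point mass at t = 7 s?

On each constant-a segment, Δv = aΔt and Δx = v₀Δt + ½aΔt²; chain segment to segment.
0–2 s: v starts 3 m/s; Δx = 3·2 + ½·-8·2² = -10 m; v ends -13 m/s.
2–3 s: v starts -13 m/s; Δx = -13·1 + ½·-11·1² = -18.5 m; v ends -24 m/s.
3–5 s: v starts -24 m/s; Δx = -24·2 + ½·5·2² = -38 m; v ends -14 m/s.
5–7 s: v starts -14 m/s; Δx = -14·2 + ½·11·2² = -6 m; v ends 8 m/s.
x(7) = -8 + Σ Δx = -80.5 m.

-80.5 m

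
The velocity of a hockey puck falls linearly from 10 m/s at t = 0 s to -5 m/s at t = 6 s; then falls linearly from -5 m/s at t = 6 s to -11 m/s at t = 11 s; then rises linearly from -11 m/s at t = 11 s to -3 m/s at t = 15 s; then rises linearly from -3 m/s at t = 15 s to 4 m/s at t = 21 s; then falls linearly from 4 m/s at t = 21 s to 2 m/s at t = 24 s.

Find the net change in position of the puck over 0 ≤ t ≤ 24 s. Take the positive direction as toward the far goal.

Displacement is the signed area under the v-t curve.
0–6 s: ½(10 + -5)(6) = 15 m
6–11 s: ½(-5 + -11)(5) = -40 m
11–15 s: ½(-11 + -3)(4) = -28 m
15–21 s: ½(-3 + 4)(6) = 3 m
21–24 s: ½(4 + 2)(3) = 9 m
Net displacement = -41 m

-41 m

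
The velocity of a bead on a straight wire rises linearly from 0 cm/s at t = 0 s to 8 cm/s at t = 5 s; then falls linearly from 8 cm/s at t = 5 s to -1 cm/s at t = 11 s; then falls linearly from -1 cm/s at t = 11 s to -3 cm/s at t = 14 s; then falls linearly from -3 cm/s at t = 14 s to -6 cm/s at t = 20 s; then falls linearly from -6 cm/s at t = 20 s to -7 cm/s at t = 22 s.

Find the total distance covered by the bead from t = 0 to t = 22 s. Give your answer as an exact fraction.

263/3 cm

Total distance travelled is ∫|v| dt — sum the magnitudes of each area piece.
0–5 s: |½(0 + 8)(5)| = 20 cm
5–11 s: v = 0 at t = 31/3 s; triangle areas 64/3 + 1/3 = 65/3 cm
11–14 s: |½(-1 + -3)(3)| = 6 cm
14–20 s: |½(-3 + -6)(6)| = 27 cm
20–22 s: |½(-6 + -7)(2)| = 13 cm
Total distance = 263/3 cm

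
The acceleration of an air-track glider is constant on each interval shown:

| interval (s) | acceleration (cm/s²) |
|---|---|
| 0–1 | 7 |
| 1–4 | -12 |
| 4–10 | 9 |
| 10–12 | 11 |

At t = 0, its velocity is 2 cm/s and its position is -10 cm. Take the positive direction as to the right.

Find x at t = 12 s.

On each constant-a segment, Δv = aΔt and Δx = v₀Δt + ½aΔt²; chain segment to segment.
0–1 s: v starts 2 cm/s; Δx = 2·1 + ½·7·1² = 5.5 cm; v ends 9 cm/s.
1–4 s: v starts 9 cm/s; Δx = 9·3 + ½·-12·3² = -27 cm; v ends -27 cm/s.
4–10 s: v starts -27 cm/s; Δx = -27·6 + ½·9·6² = 0 cm; v ends 27 cm/s.
10–12 s: v starts 27 cm/s; Δx = 27·2 + ½·11·2² = 76 cm; v ends 49 cm/s.
x(12) = -10 + Σ Δx = 44.5 cm.

44.5 cm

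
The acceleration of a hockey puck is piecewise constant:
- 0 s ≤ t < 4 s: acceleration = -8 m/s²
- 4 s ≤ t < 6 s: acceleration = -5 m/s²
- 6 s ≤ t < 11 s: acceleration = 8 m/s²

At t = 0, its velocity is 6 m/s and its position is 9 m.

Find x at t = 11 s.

-173 m

On each constant-a segment, Δv = aΔt and Δx = v₀Δt + ½aΔt²; chain segment to segment.
0–4 s: v starts 6 m/s; Δx = 6·4 + ½·-8·4² = -40 m; v ends -26 m/s.
4–6 s: v starts -26 m/s; Δx = -26·2 + ½·-5·2² = -62 m; v ends -36 m/s.
6–11 s: v starts -36 m/s; Δx = -36·5 + ½·8·5² = -80 m; v ends 4 m/s.
x(11) = 9 + Σ Δx = -173 m.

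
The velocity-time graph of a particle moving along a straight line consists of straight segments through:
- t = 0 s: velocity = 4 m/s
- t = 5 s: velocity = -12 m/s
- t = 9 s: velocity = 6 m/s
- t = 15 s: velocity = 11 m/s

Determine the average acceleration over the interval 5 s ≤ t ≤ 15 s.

2.3 m/s²

Average acceleration = Δv/Δt = (11 − -12)/(15 − 5) = 2.3 m/s².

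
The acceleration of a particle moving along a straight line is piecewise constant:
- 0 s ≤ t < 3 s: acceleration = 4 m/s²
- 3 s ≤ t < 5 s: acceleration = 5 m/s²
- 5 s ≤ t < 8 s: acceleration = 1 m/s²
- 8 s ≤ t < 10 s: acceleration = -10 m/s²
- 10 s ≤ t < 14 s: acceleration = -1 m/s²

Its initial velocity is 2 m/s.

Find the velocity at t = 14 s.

3 m/s

Δv equals the area under the a-t graph; then v = v₀ + Δv.
0–3 s: 4 × 3 = 12 m/s
3–5 s: 5 × 2 = 10 m/s
5–8 s: 1 × 3 = 3 m/s
8–10 s: -10 × 2 = -20 m/s
10–14 s: -1 × 4 = -4 m/s
Δv = 1 m/s, so v(14) = 2 + (1) = 3 m/s.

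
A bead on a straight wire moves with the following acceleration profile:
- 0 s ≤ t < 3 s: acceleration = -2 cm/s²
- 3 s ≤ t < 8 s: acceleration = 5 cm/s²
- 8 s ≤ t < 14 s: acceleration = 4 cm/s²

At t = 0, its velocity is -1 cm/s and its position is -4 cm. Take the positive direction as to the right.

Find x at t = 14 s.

191.5 cm

On each constant-a segment, Δv = aΔt and Δx = v₀Δt + ½aΔt²; chain segment to segment.
0–3 s: v starts -1 cm/s; Δx = -1·3 + ½·-2·3² = -12 cm; v ends -7 cm/s.
3–8 s: v starts -7 cm/s; Δx = -7·5 + ½·5·5² = 27.5 cm; v ends 18 cm/s.
8–14 s: v starts 18 cm/s; Δx = 18·6 + ½·4·6² = 180 cm; v ends 42 cm/s.
x(14) = -4 + Σ Δx = 191.5 cm.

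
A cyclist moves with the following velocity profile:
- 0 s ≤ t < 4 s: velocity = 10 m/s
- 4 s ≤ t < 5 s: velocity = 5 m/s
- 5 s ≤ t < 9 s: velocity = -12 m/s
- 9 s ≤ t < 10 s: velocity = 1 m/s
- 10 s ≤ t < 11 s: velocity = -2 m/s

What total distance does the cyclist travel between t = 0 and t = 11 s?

Total distance travelled is ∫|v| dt — sum the magnitudes of each area piece.
0–4 s: |10| × 4 = 40 m
4–5 s: |5| × 1 = 5 m
5–9 s: |-12| × 4 = 48 m
9–10 s: |1| × 1 = 1 m
10–11 s: |-2| × 1 = 2 m
Total distance = 96 m

96 m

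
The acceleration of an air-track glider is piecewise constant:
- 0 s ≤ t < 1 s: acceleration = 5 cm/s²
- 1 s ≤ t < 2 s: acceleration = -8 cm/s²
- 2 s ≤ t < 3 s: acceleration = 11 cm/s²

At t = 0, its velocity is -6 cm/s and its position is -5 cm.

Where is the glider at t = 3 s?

-17 cm

On each constant-a segment, Δv = aΔt and Δx = v₀Δt + ½aΔt²; chain segment to segment.
0–1 s: v starts -6 cm/s; Δx = -6·1 + ½·5·1² = -3.5 cm; v ends -1 cm/s.
1–2 s: v starts -1 cm/s; Δx = -1·1 + ½·-8·1² = -5 cm; v ends -9 cm/s.
2–3 s: v starts -9 cm/s; Δx = -9·1 + ½·11·1² = -3.5 cm; v ends 2 cm/s.
x(3) = -5 + Σ Δx = -17 cm.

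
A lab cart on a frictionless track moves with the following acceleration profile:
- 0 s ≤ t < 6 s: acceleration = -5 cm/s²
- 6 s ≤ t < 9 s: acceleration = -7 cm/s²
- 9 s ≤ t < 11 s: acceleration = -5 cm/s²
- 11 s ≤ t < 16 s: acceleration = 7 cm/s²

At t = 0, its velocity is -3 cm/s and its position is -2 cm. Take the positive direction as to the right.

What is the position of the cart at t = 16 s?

-591 cm

On each constant-a segment, Δv = aΔt and Δx = v₀Δt + ½aΔt²; chain segment to segment.
0–6 s: v starts -3 cm/s; Δx = -3·6 + ½·-5·6² = -108 cm; v ends -33 cm/s.
6–9 s: v starts -33 cm/s; Δx = -33·3 + ½·-7·3² = -130.5 cm; v ends -54 cm/s.
9–11 s: v starts -54 cm/s; Δx = -54·2 + ½·-5·2² = -118 cm; v ends -64 cm/s.
11–16 s: v starts -64 cm/s; Δx = -64·5 + ½·7·5² = -232.5 cm; v ends -29 cm/s.
x(16) = -2 + Σ Δx = -591 cm.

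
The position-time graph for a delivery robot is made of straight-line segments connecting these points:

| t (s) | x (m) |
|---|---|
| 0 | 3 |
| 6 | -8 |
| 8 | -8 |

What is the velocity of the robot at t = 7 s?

Velocity is the slope of the x-t graph on 6–8 s: (-8 − -8)/(8 − 6) = 0 m/s.

0 m/s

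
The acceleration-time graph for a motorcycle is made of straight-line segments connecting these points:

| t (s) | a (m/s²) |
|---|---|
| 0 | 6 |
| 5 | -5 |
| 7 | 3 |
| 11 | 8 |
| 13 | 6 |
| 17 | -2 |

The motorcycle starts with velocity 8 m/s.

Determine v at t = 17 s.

52.5 m/s

Δv equals the area under the a-t graph; then v = v₀ + Δv.
0–5 s: ½(6 + -5)(5) = 2.5 m/s
5–7 s: ½(-5 + 3)(2) = -2 m/s
7–11 s: ½(3 + 8)(4) = 22 m/s
11–13 s: ½(8 + 6)(2) = 14 m/s
13–17 s: ½(6 + -2)(4) = 8 m/s
Δv = 44.5 m/s, so v(17) = 8 + (44.5) = 52.5 m/s.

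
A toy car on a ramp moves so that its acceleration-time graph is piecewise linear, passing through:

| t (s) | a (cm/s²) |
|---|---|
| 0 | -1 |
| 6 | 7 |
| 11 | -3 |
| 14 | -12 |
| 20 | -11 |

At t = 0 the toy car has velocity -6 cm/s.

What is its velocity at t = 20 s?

Δv equals the area under the a-t graph; then v = v₀ + Δv.
0–6 s: ½(-1 + 7)(6) = 18 cm/s
6–11 s: ½(7 + -3)(5) = 10 cm/s
11–14 s: ½(-3 + -12)(3) = -22.5 cm/s
14–20 s: ½(-12 + -11)(6) = -69 cm/s
Δv = -63.5 cm/s, so v(20) = -6 + (-63.5) = -69.5 cm/s.

-69.5 cm/s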